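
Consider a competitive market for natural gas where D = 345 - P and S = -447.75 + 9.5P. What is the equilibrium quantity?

Set D = S: 345 - P = -447.75 + 9.5P.
792.75 = 10.5P, so P* = 75.5.
Q* = 345 − 1(75.5) = 269.5.

Q* = 269.5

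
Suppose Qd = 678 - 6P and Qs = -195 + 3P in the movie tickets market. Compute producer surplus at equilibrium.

Equilibrium: 678 - 6P = -195 + 3P gives P* = 97, Q* = 96.
Supply starts at P = 65 (where Qs = 0).
PS = ½(97 − 65)(96) = 1536.

Producer surplus = 1536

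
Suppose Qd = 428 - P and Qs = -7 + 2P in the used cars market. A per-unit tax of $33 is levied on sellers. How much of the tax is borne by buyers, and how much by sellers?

Pre-tax equilibrium: P* = 145, Q* = 283.
Tax on sellers shifts supply to Qs = -7 + 2(P − 33) = -73 + 2P.
428 - P = -73 + 2P gives buyer price Pb = 167; sellers receive Ps = 167 − 33 = 134.
New quantity: Q = 428 − 1(167) = 261.
Buyer burden = 167 − 145 = 22; seller burden = 145 − 134 = 11.

Buyers bear $22, sellers bear $11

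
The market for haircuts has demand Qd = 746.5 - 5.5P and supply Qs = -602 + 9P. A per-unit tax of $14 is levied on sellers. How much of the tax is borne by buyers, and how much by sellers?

Buyers bear 252/29, sellers bear 154/29

Pre-tax equilibrium: P* = 93, Q* = 235.
Tax on sellers shifts supply to Qs = -602 + 9(P − 14) = -728 + 9P.
746.5 - 5.5P = -728 + 9P gives buyer price Pb = 2949/29; sellers receive Ps = 2949/29 − 14 = 2543/29.
New quantity: Q = 746.5 − 5.5(2949/29) = 5429/29.
Buyer burden = 2949/29 − 93 = 252/29; seller burden = 93 − 2543/29 = 154/29.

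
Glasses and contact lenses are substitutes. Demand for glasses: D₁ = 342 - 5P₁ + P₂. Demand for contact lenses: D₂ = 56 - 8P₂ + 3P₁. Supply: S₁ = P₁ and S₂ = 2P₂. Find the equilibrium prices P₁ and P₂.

Market 1: 342 - 5P₁ + P₂ = P₁ → 6P₁ - P₂ = 342.
Market 2: 10P₂ - 3P₁ = 56.
Eliminating P₂: 10×(1) + 1×(2) gives 57P₁ = 3476, so P₁ = 3476/57.
Back-substitute into (2): P₂ = (56 + 3×3476/57) / 10 = 454/19.

P₁ = 3476/57, P₂ = 454/19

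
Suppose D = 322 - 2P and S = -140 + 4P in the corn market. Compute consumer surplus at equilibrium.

Equilibrium: 322 - 2P = -140 + 4P gives P* = 77, Q* = 168.
Demand choke price (D = 0): P = 161.
CS = ½(161 − 77)(168) = 7056.

Consumer surplus = 7056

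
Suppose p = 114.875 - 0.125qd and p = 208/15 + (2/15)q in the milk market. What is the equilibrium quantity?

q* = 391

Set the two price expressions equal: 114.875 - 0.125q = 208/15 + (2/15)q.
12121/120 = (31/120)q, so q* = 391.
p* = 114.875 − (0.125)(391) = 66.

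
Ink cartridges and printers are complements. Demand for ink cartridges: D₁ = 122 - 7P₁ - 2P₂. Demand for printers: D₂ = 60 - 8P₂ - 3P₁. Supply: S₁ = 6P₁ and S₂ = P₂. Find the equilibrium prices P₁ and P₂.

P₁ = 326/37, P₂ = 138/37

Market 1: 122 - 7P₁ - 2P₂ = 6P₁ → 13P₁ + 2P₂ = 122.
Market 2: 9P₂ + 3P₁ = 60.
Eliminating P₂: 9×(1) − 2×(2) gives 111P₁ = 978, so P₁ = 326/37.
Back-substitute into (2): P₂ = (60 − 3×326/37) / 9 = 138/37.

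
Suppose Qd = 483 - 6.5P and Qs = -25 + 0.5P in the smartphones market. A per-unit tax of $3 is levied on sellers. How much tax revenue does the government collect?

Tax revenue = 831/28

Pre-tax equilibrium: P* = 508/7, Q* = 79/7.
Tax on sellers shifts supply to Qs = -25 + 0.5(P − 3) = -26.5 + 0.5P.
483 - 6.5P = -26.5 + 0.5P gives buyer price Pb = 1019/14; sellers receive Ps = 1019/14 − 3 = 977/14.
New quantity: Q = 483 − 6.5(1019/14) = 277/28.
Revenue = 3 × 277/28 = 831/28.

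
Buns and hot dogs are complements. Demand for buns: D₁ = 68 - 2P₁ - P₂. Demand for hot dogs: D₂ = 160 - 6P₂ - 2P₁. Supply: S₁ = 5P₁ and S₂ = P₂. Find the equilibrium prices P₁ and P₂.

Market 1: 68 - 2P₁ - P₂ = 5P₁ → 7P₁ + P₂ = 68.
Market 2: 7P₂ + 2P₁ = 160.
Eliminating P₂: 7×(1) − 1×(2) gives 47P₁ = 316, so P₁ = 316/47.
Back-substitute into (2): P₂ = (160 − 2×316/47) / 7 = 984/47.

P₁ = 316/47, P₂ = 984/47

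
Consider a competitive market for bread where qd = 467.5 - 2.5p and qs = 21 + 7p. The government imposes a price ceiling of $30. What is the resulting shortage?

Shortage = 161.5

Equilibrium price would be p* = 47, so the ceiling at 30 binds.
At p = 30: qd = 467.5 − 2.5(30) = 392.5, qs = 21 + 7(30) = 231.
Shortage = 392.5 − 231 = 161.5.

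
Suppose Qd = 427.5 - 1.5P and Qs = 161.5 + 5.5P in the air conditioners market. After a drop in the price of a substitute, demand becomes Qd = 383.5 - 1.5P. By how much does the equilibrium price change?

Original equilibrium: P* = 38, Q* = 370.5.
New equilibrium: 383.5 - 1.5P = 161.5 + 5.5P, so 222 = 7P and P' = 222/7; Q' = 383.5 − 1.5(222/7) = 4703/14.
Change in price: 222/7 − 38 = -44/7.

ΔP = -44/7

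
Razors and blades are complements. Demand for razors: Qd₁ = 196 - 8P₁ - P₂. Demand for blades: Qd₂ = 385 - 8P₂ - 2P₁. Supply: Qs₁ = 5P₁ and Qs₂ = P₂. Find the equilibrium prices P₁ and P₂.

P₁ = 1379/115, P₂ = 4613/115

Market 1: 196 - 8P₁ - P₂ = 5P₁ → 13P₁ + P₂ = 196.
Market 2: 9P₂ + 2P₁ = 385.
Eliminating P₂: 9×(1) − 1×(2) gives 115P₁ = 1379, so P₁ = 1379/115.
Back-substitute into (2): P₂ = (385 − 2×1379/115) / 9 = 4613/115.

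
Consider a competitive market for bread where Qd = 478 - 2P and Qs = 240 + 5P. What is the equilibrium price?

Set Qd = Qs: 478 - 2P = 240 + 5P.
238 = 7P, so P* = 34.
Q* = 478 − 2(34) = 410.

P* = 34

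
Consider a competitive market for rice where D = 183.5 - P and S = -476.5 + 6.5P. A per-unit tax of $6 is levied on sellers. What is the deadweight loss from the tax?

Deadweight loss = 15.6

Pre-tax equilibrium: P* = 88, Q* = 95.5.
Tax on sellers shifts supply to S = -476.5 + 6.5(P − 6) = -515.5 + 6.5P.
183.5 - P = -515.5 + 6.5P gives buyer price Pb = 93.2; sellers receive Ps = 93.2 − 6 = 87.2.
New quantity: Q = 183.5 − 1(93.2) = 90.3.
DWL = ½ × 6 × (95.5 − 90.3) = 15.6.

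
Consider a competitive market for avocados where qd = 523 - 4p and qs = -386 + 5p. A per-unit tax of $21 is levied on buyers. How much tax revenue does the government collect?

Tax revenue = 1519

Pre-tax equilibrium: p* = 101, q* = 119.
Tax on buyers shifts demand to qd = 523 − 4(p + 21) = 439 - 4p.
439 - 4p = -386 + 5p gives seller price ps = 275/3; buyers pay pb = 275/3 + 21 = 338/3.
New quantity: q = 523 − 4(338/3) = 217/3.
Revenue = 21 × 217/3 = 1519.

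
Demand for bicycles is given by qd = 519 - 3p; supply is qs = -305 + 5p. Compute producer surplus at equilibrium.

Equilibrium: 519 - 3p = -305 + 5p gives p* = 103, q* = 210.
Supply starts at p = 61 (where qs = 0).
PS = ½(103 − 61)(210) = 4410.

Producer surplus = 4410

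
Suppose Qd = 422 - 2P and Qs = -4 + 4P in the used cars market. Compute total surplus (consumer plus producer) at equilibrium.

Equilibrium: 422 - 2P = -4 + 4P gives P* = 71, Q* = 280.
Demand choke price: P = 211; supply starts at P = 1.
CS = ½(211 − 71)(280) = 19600; PS = ½(71 − 1)(280) = 9800.

Total surplus = 29400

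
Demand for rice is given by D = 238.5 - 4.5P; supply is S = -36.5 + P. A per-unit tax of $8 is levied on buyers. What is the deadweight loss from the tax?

Pre-tax equilibrium: P* = 50, Q* = 13.5.
Tax on buyers shifts demand to D = 238.5 − 4.5(P + 8) = 202.5 - 4.5P.
202.5 - 4.5P = -36.5 + P gives seller price Ps = 478/11; buyers pay Pb = 478/11 + 8 = 566/11.
New quantity: Q = 238.5 − 4.5(566/11) = 153/22.
DWL = ½ × 8 × (13.5 − 153/22) = 288/11.

Deadweight loss = 288/11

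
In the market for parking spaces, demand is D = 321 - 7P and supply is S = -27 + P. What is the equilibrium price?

P* = 43.5

Set D = S: 321 - 7P = -27 + P.
348 = 8P, so P* = 43.5.
Q* = 321 − 7(43.5) = 16.5.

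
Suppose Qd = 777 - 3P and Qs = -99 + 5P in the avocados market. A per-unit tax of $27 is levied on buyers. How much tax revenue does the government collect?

Pre-tax equilibrium: P* = 109.5, Q* = 448.5.
Tax on buyers shifts demand to Qd = 777 − 3(P + 27) = 696 - 3P.
696 - 3P = -99 + 5P gives seller price Ps = 99.375; buyers pay Pb = 99.375 + 27 = 126.375.
New quantity: Q = 777 − 3(126.375) = 397.875.
Revenue = 27 × 397.875 = 10742.625.

Tax revenue = 10742.625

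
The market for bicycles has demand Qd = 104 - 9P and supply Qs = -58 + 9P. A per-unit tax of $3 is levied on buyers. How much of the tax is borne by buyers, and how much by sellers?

Buyers bear $1.5, sellers bear $1.5

Pre-tax equilibrium: P* = 9, Q* = 23.
Tax on buyers shifts demand to Qd = 104 − 9(P + 3) = 77 - 9P.
77 - 9P = -58 + 9P gives seller price Ps = 7.5; buyers pay Pb = 7.5 + 3 = 10.5.
New quantity: Q = 104 − 9(10.5) = 9.5.
Buyer burden = 10.5 − 9 = 1.5; seller burden = 9 − 7.5 = 1.5.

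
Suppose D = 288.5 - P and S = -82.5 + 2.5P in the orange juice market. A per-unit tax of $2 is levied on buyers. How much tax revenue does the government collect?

Pre-tax equilibrium: P* = 106, Q* = 182.5.
Tax on buyers shifts demand to D = 288.5 − 1(P + 2) = 286.5 - P.
286.5 - P = -82.5 + 2.5P gives seller price Ps = 738/7; buyers pay Pb = 738/7 + 2 = 752/7.
New quantity: Q = 288.5 − 1(752/7) = 2535/14.
Revenue = 2 × 2535/14 = 2535/7.

Tax revenue = 2535/7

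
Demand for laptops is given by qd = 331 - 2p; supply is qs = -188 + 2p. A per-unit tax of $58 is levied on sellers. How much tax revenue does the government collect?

Pre-tax equilibrium: p* = 129.75, q* = 71.5.
Tax on sellers shifts supply to qs = -188 + 2(p − 58) = -304 + 2p.
331 - 2p = -304 + 2p gives buyer price pb = 158.75; sellers receive ps = 158.75 − 58 = 100.75.
New quantity: q = 331 − 2(158.75) = 13.5.
Revenue = 58 × 13.5 = 783.

Tax revenue = 783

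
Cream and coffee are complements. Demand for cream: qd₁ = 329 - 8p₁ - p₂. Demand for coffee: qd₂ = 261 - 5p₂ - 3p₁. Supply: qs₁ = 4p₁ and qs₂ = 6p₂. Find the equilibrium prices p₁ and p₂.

p₁ = 3358/129, p₂ = 715/43

Market 1: 329 - 8p₁ - p₂ = 4p₁ → 12p₁ + p₂ = 329.
Market 2: 11p₂ + 3p₁ = 261.
Eliminating p₂: 11×(1) − 1×(2) gives 129p₁ = 3358, so p₁ = 3358/129.
Back-substitute into (2): p₂ = (261 − 3×3358/129) / 11 = 715/43.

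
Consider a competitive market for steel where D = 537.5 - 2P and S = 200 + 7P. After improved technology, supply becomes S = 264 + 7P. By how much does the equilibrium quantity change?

ΔQ = 128/9

Original equilibrium: P* = 37.5, Q* = 462.5.
New equilibrium: 537.5 - 2P = 264 + 7P, so 273.5 = 9P and P' = 547/18; Q' = 537.5 − 2(547/18) = 8581/18.
Change in quantity: 8581/18 − 462.5 = 128/9.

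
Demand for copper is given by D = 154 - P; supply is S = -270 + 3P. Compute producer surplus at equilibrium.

Equilibrium: 154 - P = -270 + 3P gives P* = 106, Q* = 48.
Supply starts at P = 90 (where S = 0).
PS = ½(106 − 90)(48) = 384.

Producer surplus = 384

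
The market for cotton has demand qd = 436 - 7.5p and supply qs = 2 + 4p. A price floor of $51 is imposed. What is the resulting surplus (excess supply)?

Equilibrium price would be p* = 868/23, so the floor at 51 binds.
At p = 51: qd = 53.5, qs = 206.
Surplus = 206 − 53.5 = 152.5.

Surplus = 152.5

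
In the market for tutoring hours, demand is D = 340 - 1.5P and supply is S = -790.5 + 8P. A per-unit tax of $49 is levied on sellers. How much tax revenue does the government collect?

Pre-tax equilibrium: P* = 119, Q* = 161.5.
Tax on sellers shifts supply to S = -790.5 + 8(P − 49) = -1182.5 + 8P.
340 - 1.5P = -1182.5 + 8P gives buyer price Pb = 3045/19; sellers receive Ps = 3045/19 − 49 = 2114/19.
New quantity: Q = 340 − 1.5(3045/19) = 3785/38.
Revenue = 49 × 3785/38 = 185465/38.

Tax revenue = 185465/38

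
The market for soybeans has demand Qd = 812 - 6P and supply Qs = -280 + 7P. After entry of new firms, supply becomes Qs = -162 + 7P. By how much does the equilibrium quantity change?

Original equilibrium: P* = 84, Q* = 308.
New equilibrium: 812 - 6P = -162 + 7P, so 974 = 13P and P' = 974/13; Q' = 812 − 6(974/13) = 4712/13.
Change in quantity: 4712/13 − 308 = 708/13.

ΔQ = 708/13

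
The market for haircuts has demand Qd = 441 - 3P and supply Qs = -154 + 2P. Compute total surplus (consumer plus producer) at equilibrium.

Total surplus = 2940

Equilibrium: 441 - 3P = -154 + 2P gives P* = 119, Q* = 84.
Demand choke price: P = 147; supply starts at P = 77.
CS = ½(147 − 119)(84) = 1176; PS = ½(119 − 77)(84) = 1764.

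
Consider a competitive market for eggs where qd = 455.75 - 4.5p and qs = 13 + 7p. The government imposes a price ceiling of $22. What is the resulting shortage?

Equilibrium price would be p* = 38.5, so the ceiling at 22 binds.
At p = 22: qd = 455.75 − 4.5(22) = 356.75, qs = 13 + 7(22) = 167.
Shortage = 356.75 − 167 = 189.75.

Shortage = 189.75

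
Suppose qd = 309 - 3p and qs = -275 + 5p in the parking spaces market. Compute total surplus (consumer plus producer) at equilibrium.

Total surplus = 2160

Equilibrium: 309 - 3p = -275 + 5p gives p* = 73, q* = 90.
Demand choke price: p = 103; supply starts at p = 55.
CS = ½(103 − 73)(90) = 1350; PS = ½(73 − 55)(90) = 810.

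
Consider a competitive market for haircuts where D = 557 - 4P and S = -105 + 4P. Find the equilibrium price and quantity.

Set D = S: 557 - 4P = -105 + 4P.
662 = 8P, so P* = 82.75.
Q* = 557 − 4(82.75) = 226.

P* = 82.75, Q* = 226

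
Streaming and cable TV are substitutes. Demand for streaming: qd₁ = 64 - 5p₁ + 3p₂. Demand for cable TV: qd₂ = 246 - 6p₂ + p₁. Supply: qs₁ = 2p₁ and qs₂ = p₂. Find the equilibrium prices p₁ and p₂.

p₁ = 593/23, p₂ = 893/23

Market 1: 64 - 5p₁ + 3p₂ = 2p₁ → 7p₁ - 3p₂ = 64.
Market 2: 7p₂ - p₁ = 246.
Eliminating p₂: 7×(1) + 3×(2) gives 46p₁ = 1186, so p₁ = 593/23.
Back-substitute into (2): p₂ = (246 + 1×593/23) / 7 = 893/23.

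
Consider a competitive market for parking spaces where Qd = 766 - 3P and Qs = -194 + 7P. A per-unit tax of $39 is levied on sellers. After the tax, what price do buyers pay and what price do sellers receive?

Pre-tax equilibrium: P* = 96, Q* = 478.
Tax on sellers shifts supply to Qs = -194 + 7(P − 39) = -467 + 7P.
766 - 3P = -467 + 7P gives buyer price Pb = 123.3; sellers receive Ps = 123.3 − 39 = 84.3.
New quantity: Q = 766 − 3(123.3) = 396.1.

Buyers pay $123.3, sellers receive $84.3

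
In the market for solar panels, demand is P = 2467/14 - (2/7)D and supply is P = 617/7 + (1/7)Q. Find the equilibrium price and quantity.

Set the two price expressions equal: 2467/14 - (2/7)Q = 617/7 + (1/7)Q.
1233/14 = (3/7)Q, so Q* = 205.5.
P* = 2467/14 − (2/7)(205.5) = 117.5.

P* = 117.5, Q* = 205.5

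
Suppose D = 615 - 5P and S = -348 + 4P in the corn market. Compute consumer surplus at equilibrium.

Consumer surplus = 640

Equilibrium: 615 - 5P = -348 + 4P gives P* = 107, Q* = 80.
Demand choke price (D = 0): P = 123.
CS = ½(123 − 107)(80) = 640.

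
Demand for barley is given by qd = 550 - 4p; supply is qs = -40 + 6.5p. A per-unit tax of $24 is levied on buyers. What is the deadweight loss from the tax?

Pre-tax equilibrium: p* = 1180/21, q* = 6830/21.
Tax on buyers shifts demand to qd = 550 − 4(p + 24) = 454 - 4p.
454 - 4p = -40 + 6.5p gives seller price ps = 988/21; buyers pay pb = 988/21 + 24 = 1492/21.
New quantity: q = 550 − 4(1492/21) = 5582/21.
DWL = ½ × 24 × (6830/21 − 5582/21) = 4992/7.

Deadweight loss = 4992/7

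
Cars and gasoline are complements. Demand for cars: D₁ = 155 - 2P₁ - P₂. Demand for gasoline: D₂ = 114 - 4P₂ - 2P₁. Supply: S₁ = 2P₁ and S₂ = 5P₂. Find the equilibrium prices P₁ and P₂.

P₁ = 1281/34, P₂ = 73/17

Market 1: 155 - 2P₁ - P₂ = 2P₁ → 4P₁ + P₂ = 155.
Market 2: 9P₂ + 2P₁ = 114.
Eliminating P₂: 9×(1) − 1×(2) gives 34P₁ = 1281, so P₁ = 1281/34.
Back-substitute into (2): P₂ = (114 − 2×1281/34) / 9 = 73/17.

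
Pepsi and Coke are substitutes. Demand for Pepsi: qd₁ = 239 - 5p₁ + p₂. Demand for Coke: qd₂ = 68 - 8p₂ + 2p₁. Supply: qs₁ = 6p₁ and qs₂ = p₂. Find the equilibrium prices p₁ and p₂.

Market 1: 239 - 5p₁ + p₂ = 6p₁ → 11p₁ - p₂ = 239.
Market 2: 9p₂ - 2p₁ = 68.
Eliminating p₂: 9×(1) + 1×(2) gives 97p₁ = 2219, so p₁ = 2219/97.
Back-substitute into (2): p₂ = (68 + 2×2219/97) / 9 = 1226/97.

p₁ = 2219/97, p₂ = 1226/97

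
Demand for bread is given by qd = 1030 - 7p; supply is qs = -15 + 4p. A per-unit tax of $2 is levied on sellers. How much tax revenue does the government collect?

Tax revenue = 7918/11

Pre-tax equilibrium: p* = 95, q* = 365.
Tax on sellers shifts supply to qs = -15 + 4(p − 2) = -23 + 4p.
1030 - 7p = -23 + 4p gives buyer price pb = 1053/11; sellers receive ps = 1053/11 − 2 = 1031/11.
New quantity: q = 1030 − 7(1053/11) = 3959/11.
Revenue = 2 × 3959/11 = 7918/11.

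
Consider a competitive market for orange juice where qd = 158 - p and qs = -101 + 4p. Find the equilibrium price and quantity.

Set qd = qs: 158 - p = -101 + 4p.
259 = 5p, so p* = 51.8.
q* = 158 − 1(51.8) = 106.2.

p* = 51.8, q* = 106.2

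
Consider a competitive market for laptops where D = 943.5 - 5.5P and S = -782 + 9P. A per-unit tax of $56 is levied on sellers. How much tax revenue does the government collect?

Pre-tax equilibrium: P* = 119, Q* = 289.
Tax on sellers shifts supply to S = -782 + 9(P − 56) = -1286 + 9P.
943.5 - 5.5P = -1286 + 9P gives buyer price Pb = 4459/29; sellers receive Ps = 4459/29 − 56 = 2835/29.
New quantity: Q = 943.5 − 5.5(4459/29) = 2837/29.
Revenue = 56 × 2837/29 = 158872/29.

Tax revenue = 158872/29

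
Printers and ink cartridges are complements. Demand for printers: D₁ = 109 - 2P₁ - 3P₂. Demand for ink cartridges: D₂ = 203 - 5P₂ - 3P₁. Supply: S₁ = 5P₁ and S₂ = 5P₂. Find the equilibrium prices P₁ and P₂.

Market 1: 109 - 2P₁ - 3P₂ = 5P₁ → 7P₁ + 3P₂ = 109.
Market 2: 10P₂ + 3P₁ = 203.
Eliminating P₂: 10×(1) − 3×(2) gives 61P₁ = 481, so P₁ = 481/61.
Back-substitute into (2): P₂ = (203 − 3×481/61) / 10 = 1094/61.

P₁ = 481/61, P₂ = 1094/61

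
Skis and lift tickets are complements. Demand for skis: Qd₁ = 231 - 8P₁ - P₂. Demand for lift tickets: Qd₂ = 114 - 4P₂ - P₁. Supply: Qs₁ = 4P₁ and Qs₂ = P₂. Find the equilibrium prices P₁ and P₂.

P₁ = 1041/59, P₂ = 1137/59

Market 1: 231 - 8P₁ - P₂ = 4P₁ → 12P₁ + P₂ = 231.
Market 2: 5P₂ + P₁ = 114.
Eliminating P₂: 5×(1) − 1×(2) gives 59P₁ = 1041, so P₁ = 1041/59.
Back-substitute into (2): P₂ = (114 − 1×1041/59) / 5 = 1137/59.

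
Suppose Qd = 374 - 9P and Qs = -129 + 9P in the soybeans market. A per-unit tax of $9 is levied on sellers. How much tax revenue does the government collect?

Pre-tax equilibrium: P* = 503/18, Q* = 122.5.
Tax on sellers shifts supply to Qs = -129 + 9(P − 9) = -210 + 9P.
374 - 9P = -210 + 9P gives buyer price Pb = 292/9; sellers receive Ps = 292/9 − 9 = 211/9.
New quantity: Q = 374 − 9(292/9) = 82.
Revenue = 9 × 82 = 738.

Tax revenue = 738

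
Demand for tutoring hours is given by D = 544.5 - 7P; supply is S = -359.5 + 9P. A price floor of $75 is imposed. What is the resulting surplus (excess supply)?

Equilibrium price would be P* = 56.5, so the floor at 75 binds.
At P = 75: D = 19.5, S = 315.5.
Surplus = 315.5 − 19.5 = 296.

Surplus = 296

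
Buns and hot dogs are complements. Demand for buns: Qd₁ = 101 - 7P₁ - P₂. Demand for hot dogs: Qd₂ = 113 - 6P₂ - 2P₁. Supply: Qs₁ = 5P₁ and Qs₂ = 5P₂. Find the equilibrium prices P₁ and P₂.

P₁ = 499/65, P₂ = 577/65

Market 1: 101 - 7P₁ - P₂ = 5P₁ → 12P₁ + P₂ = 101.
Market 2: 11P₂ + 2P₁ = 113.
Eliminating P₂: 11×(1) − 1×(2) gives 130P₁ = 998, so P₁ = 499/65.
Back-substitute into (2): P₂ = (113 − 2×499/65) / 11 = 577/65.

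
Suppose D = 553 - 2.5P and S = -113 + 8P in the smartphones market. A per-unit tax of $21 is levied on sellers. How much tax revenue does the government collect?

Pre-tax equilibrium: P* = 444/7, Q* = 2761/7.
Tax on sellers shifts supply to S = -113 + 8(P − 21) = -281 + 8P.
553 - 2.5P = -281 + 8P gives buyer price Pb = 556/7; sellers receive Ps = 556/7 − 21 = 409/7.
New quantity: Q = 553 − 2.5(556/7) = 2481/7.
Revenue = 21 × 2481/7 = 7443.

Tax revenue = 7443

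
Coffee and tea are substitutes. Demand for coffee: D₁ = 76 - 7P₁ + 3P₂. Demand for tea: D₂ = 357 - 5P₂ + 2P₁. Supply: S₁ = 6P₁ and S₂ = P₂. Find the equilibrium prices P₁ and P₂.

Market 1: 76 - 7P₁ + 3P₂ = 6P₁ → 13P₁ - 3P₂ = 76.
Market 2: 6P₂ - 2P₁ = 357.
Eliminating P₂: 6×(1) + 3×(2) gives 72P₁ = 1527, so P₁ = 509/24.
Back-substitute into (2): P₂ = (357 + 2×509/24) / 6 = 4793/72.

P₁ = 509/24, P₂ = 4793/72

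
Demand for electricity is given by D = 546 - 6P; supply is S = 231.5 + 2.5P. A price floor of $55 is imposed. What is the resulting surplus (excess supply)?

Equilibrium price would be P* = 37, so the floor at 55 binds.
At P = 55: D = 216, S = 369.
Surplus = 369 − 216 = 153.

Surplus = 153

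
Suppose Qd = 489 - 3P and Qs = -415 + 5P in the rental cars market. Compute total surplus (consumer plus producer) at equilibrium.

Equilibrium: 489 - 3P = -415 + 5P gives P* = 113, Q* = 150.
Demand choke price: P = 163; supply starts at P = 83.
CS = ½(163 − 113)(150) = 3750; PS = ½(113 − 83)(150) = 2250.

Total surplus = 6000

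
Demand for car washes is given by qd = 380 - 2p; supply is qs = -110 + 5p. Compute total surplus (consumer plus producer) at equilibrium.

Total surplus = 20160

Equilibrium: 380 - 2p = -110 + 5p gives p* = 70, q* = 240.
Demand choke price: p = 190; supply starts at p = 22.
CS = ½(190 − 70)(240) = 14400; PS = ½(70 − 22)(240) = 5760.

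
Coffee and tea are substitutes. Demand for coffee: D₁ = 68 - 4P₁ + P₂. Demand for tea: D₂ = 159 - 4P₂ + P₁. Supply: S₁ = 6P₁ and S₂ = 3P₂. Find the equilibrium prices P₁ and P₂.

P₁ = 635/69, P₂ = 1658/69

Market 1: 68 - 4P₁ + P₂ = 6P₁ → 10P₁ - P₂ = 68.
Market 2: 7P₂ - P₁ = 159.
Eliminating P₂: 7×(1) + 1×(2) gives 69P₁ = 635, so P₁ = 635/69.
Back-substitute into (2): P₂ = (159 + 1×635/69) / 7 = 1658/69.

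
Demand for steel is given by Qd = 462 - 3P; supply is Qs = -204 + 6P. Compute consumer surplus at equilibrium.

Consumer surplus = 9600

Equilibrium: 462 - 3P = -204 + 6P gives P* = 74, Q* = 240.
Demand choke price (Qd = 0): P = 154.
CS = ½(154 − 74)(240) = 9600.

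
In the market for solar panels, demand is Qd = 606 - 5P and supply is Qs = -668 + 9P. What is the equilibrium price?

P* = 91

Set Qd = Qs: 606 - 5P = -668 + 9P.
1274 = 14P, so P* = 91.
Q* = 606 − 5(91) = 151.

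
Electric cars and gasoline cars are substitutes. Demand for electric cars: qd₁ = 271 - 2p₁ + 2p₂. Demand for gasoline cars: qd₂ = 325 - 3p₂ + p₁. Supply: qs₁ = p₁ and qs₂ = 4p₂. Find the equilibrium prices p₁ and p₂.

p₁ = 2547/19, p₂ = 1246/19

Market 1: 271 - 2p₁ + 2p₂ = p₁ → 3p₁ - 2p₂ = 271.
Market 2: 7p₂ - p₁ = 325.
Eliminating p₂: 7×(1) + 2×(2) gives 19p₁ = 2547, so p₁ = 2547/19.
Back-substitute into (2): p₂ = (325 + 1×2547/19) / 7 = 1246/19.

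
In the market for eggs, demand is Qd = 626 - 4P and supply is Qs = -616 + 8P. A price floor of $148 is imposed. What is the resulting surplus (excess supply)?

Surplus = 534

Equilibrium price would be P* = 103.5, so the floor at 148 binds.
At P = 148: Qd = 34, Qs = 568.
Surplus = 568 − 34 = 534.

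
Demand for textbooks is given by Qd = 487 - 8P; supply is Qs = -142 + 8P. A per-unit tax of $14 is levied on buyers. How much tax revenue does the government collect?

Pre-tax equilibrium: P* = 39.3125, Q* = 172.5.
Tax on buyers shifts demand to Qd = 487 − 8(P + 14) = 375 - 8P.
375 - 8P = -142 + 8P gives seller price Ps = 32.3125; buyers pay Pb = 32.3125 + 14 = 46.3125.
New quantity: Q = 487 − 8(46.3125) = 116.5.
Revenue = 14 × 116.5 = 1631.

Tax revenue = 1631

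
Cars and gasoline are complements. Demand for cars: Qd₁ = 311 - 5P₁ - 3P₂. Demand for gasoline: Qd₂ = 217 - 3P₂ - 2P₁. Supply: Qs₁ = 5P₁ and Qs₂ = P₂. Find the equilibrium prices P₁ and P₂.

P₁ = 593/34, P₂ = 774/17

Market 1: 311 - 5P₁ - 3P₂ = 5P₁ → 10P₁ + 3P₂ = 311.
Market 2: 4P₂ + 2P₁ = 217.
Eliminating P₂: 4×(1) − 3×(2) gives 34P₁ = 593, so P₁ = 593/34.
Back-substitute into (2): P₂ = (217 − 2×593/34) / 4 = 774/17.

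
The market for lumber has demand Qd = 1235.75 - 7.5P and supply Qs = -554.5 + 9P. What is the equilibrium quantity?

Q* = 422

Set Qd = Qs: 1235.75 - 7.5P = -554.5 + 9P.
1790.25 = 16.5P, so P* = 108.5.
Q* = 1235.75 − 7.5(108.5) = 422.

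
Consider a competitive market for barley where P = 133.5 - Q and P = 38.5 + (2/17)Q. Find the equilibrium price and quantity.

P* = 48.5, Q* = 85

Set the two price expressions equal: 133.5 - Q = 38.5 + (2/17)Q.
95 = (19/17)Q, so Q* = 85.
P* = 133.5 − (1)(85) = 48.5.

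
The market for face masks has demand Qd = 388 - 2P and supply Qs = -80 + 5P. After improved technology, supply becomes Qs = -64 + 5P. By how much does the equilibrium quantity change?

ΔQ = 32/7

Original equilibrium: P* = 468/7, Q* = 1780/7.
New equilibrium: 388 - 2P = -64 + 5P, so 452 = 7P and P' = 452/7; Q' = 388 − 2(452/7) = 1812/7.
Change in quantity: 1812/7 − 1780/7 = 32/7.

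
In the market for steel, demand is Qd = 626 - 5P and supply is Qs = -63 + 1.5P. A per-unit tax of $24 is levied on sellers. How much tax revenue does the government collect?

Pre-tax equilibrium: P* = 106, Q* = 96.
Tax on sellers shifts supply to Qs = -63 + 1.5(P − 24) = -99 + 1.5P.
626 - 5P = -99 + 1.5P gives buyer price Pb = 1450/13; sellers receive Ps = 1450/13 − 24 = 1138/13.
New quantity: Q = 626 − 5(1450/13) = 888/13.
Revenue = 24 × 888/13 = 21312/13.

Tax revenue = 21312/13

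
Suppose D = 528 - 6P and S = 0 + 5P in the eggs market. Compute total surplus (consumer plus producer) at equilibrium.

Equilibrium: 528 - 6P = 0 + 5P gives P* = 48, Q* = 240.
Demand choke price: P = 88; supply starts at P = 0.
CS = ½(88 − 48)(240) = 4800; PS = ½(48 − 0)(240) = 5760.

Total surplus = 10560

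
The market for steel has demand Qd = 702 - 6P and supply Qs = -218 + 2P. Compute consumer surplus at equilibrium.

Consumer surplus = 12

Equilibrium: 702 - 6P = -218 + 2P gives P* = 115, Q* = 12.
Demand choke price (Qd = 0): P = 117.
CS = ½(117 − 115)(12) = 12.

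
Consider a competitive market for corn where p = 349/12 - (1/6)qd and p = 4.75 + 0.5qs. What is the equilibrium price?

p* = 23

Set the two price expressions equal: 349/12 - (1/6)q = 4.75 + 0.5q.
73/3 = (2/3)q, so q* = 36.5.
p* = 349/12 − (1/6)(36.5) = 23.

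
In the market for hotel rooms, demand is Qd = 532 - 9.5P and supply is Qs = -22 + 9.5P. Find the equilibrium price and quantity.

P* = 554/19, Q* = 255

Set Qd = Qs: 532 - 9.5P = -22 + 9.5P.
554 = 19P, so P* = 554/19.
Q* = 532 − 9.5(554/19) = 255.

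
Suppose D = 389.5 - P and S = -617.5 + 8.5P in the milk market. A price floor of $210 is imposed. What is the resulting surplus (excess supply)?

Equilibrium price would be P* = 106, so the floor at 210 binds.
At P = 210: D = 179.5, S = 1167.5.
Surplus = 1167.5 − 179.5 = 988.

Surplus = 988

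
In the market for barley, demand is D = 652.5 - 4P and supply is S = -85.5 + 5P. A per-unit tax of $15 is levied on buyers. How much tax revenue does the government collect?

Pre-tax equilibrium: P* = 82, Q* = 324.5.
Tax on buyers shifts demand to D = 652.5 − 4(P + 15) = 592.5 - 4P.
592.5 - 4P = -85.5 + 5P gives seller price Ps = 226/3; buyers pay Pb = 226/3 + 15 = 271/3.
New quantity: Q = 652.5 − 4(271/3) = 1747/6.
Revenue = 15 × 1747/6 = 4367.5.

Tax revenue = 4367.5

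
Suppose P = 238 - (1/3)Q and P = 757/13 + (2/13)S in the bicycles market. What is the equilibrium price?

P* = 115

Set the two price expressions equal: 238 - (1/3)Q = 757/13 + (2/13)Q.
2337/13 = (19/39)Q, so Q* = 369.
P* = 238 − (1/3)(369) = 115.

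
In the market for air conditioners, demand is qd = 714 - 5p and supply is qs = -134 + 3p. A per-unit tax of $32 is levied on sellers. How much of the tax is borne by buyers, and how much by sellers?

Buyers bear $12, sellers bear $20

Pre-tax equilibrium: p* = 106, q* = 184.
Tax on sellers shifts supply to qs = -134 + 3(p − 32) = -230 + 3p.
714 - 5p = -230 + 3p gives buyer price pb = 118; sellers receive ps = 118 − 32 = 86.
New quantity: q = 714 − 5(118) = 124.
Buyer burden = 118 − 106 = 12; seller burden = 106 − 86 = 20.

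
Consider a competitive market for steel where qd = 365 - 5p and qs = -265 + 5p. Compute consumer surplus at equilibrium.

Equilibrium: 365 - 5p = -265 + 5p gives p* = 63, q* = 50.
Demand choke price (qd = 0): p = 73.
CS = ½(73 − 63)(50) = 250.

Consumer surplus = 250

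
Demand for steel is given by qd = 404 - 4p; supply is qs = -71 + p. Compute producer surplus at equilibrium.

Equilibrium: 404 - 4p = -71 + p gives p* = 95, q* = 24.
Supply starts at p = 71 (where qs = 0).
PS = ½(95 − 71)(24) = 288.

Producer surplus = 288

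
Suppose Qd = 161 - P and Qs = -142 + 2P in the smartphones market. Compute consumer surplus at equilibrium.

Consumer surplus = 1800

Equilibrium: 161 - P = -142 + 2P gives P* = 101, Q* = 60.
Demand choke price (Qd = 0): P = 161.
CS = ½(161 − 101)(60) = 1800.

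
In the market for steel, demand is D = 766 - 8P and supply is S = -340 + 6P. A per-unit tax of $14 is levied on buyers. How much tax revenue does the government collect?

Pre-tax equilibrium: P* = 79, Q* = 134.
Tax on buyers shifts demand to D = 766 − 8(P + 14) = 654 - 8P.
654 - 8P = -340 + 6P gives seller price Ps = 71; buyers pay Pb = 71 + 14 = 85.
New quantity: Q = 766 − 8(85) = 86.
Revenue = 14 × 86 = 1204.

Tax revenue = 1204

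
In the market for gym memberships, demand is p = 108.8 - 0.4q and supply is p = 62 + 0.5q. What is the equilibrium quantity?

Set the two price expressions equal: 108.8 - 0.4q = 62 + 0.5q.
46.8 = 0.9q, so q* = 52.
p* = 108.8 − (0.4)(52) = 88.

q* = 52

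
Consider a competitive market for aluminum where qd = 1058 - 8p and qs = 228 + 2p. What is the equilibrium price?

Set qd = qs: 1058 - 8p = 228 + 2p.
830 = 10p, so p* = 83.
q* = 1058 − 8(83) = 394.

p* = 83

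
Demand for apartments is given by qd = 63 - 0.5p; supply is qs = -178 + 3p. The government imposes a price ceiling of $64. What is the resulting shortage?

Equilibrium price would be p* = 482/7, so the ceiling at 64 binds.
At p = 64: qd = 63 − 0.5(64) = 31, qs = -178 + 3(64) = 14.
Shortage = 31 − 14 = 17.

Shortage = 17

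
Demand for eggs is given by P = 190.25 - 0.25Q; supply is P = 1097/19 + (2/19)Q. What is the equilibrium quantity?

Set the two price expressions equal: 190.25 - 0.25Q = 1097/19 + (2/19)Q.
10071/76 = (27/76)Q, so Q* = 373.
P* = 190.25 − (0.25)(373) = 97.

Q* = 373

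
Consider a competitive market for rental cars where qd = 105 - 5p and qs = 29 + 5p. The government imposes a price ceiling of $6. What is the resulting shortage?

Shortage = 16

Equilibrium price would be p* = 7.6, so the ceiling at 6 binds.
At p = 6: qd = 105 − 5(6) = 75, qs = 29 + 5(6) = 59.
Shortage = 75 − 59 = 16.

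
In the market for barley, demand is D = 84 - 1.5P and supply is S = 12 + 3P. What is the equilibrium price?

Set D = S: 84 - 1.5P = 12 + 3P.
72 = 4.5P, so P* = 16.
Q* = 84 − 1.5(16) = 60.

P* = 16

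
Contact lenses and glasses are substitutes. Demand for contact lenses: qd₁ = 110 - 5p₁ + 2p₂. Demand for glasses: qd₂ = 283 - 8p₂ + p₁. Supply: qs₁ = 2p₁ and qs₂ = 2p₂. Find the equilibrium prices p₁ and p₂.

Market 1: 110 - 5p₁ + 2p₂ = 2p₁ → 7p₁ - 2p₂ = 110.
Market 2: 10p₂ - p₁ = 283.
Eliminating p₂: 10×(1) + 2×(2) gives 68p₁ = 1666, so p₁ = 24.5.
Back-substitute into (2): p₂ = (283 + 1×24.5) / 10 = 30.75.

p₁ = 24.5, p₂ = 30.75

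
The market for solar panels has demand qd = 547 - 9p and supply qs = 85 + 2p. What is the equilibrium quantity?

Set qd = qs: 547 - 9p = 85 + 2p.
462 = 11p, so p* = 42.
q* = 547 − 9(42) = 169.

q* = 169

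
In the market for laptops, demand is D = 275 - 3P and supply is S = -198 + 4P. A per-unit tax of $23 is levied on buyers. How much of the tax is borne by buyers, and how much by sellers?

Pre-tax equilibrium: P* = 473/7, Q* = 506/7.
Tax on buyers shifts demand to D = 275 − 3(P + 23) = 206 - 3P.
206 - 3P = -198 + 4P gives seller price Ps = 404/7; buyers pay Pb = 404/7 + 23 = 565/7.
New quantity: Q = 275 − 3(565/7) = 230/7.
Buyer burden = 565/7 − 473/7 = 92/7; seller burden = 473/7 − 404/7 = 69/7.

Buyers bear 92/7, sellers bear 69/7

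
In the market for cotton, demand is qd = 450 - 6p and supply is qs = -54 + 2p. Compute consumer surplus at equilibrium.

Equilibrium: 450 - 6p = -54 + 2p gives p* = 63, q* = 72.
Demand choke price (qd = 0): p = 75.
CS = ½(75 − 63)(72) = 432.

Consumer surplus = 432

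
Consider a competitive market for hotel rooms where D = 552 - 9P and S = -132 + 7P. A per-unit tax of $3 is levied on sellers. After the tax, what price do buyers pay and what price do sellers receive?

Buyers pay $44.0625, sellers receive $41.0625

Pre-tax equilibrium: P* = 42.75, Q* = 167.25.
Tax on sellers shifts supply to S = -132 + 7(P − 3) = -153 + 7P.
552 - 9P = -153 + 7P gives buyer price Pb = 44.0625; sellers receive Ps = 44.0625 − 3 = 41.0625.
New quantity: Q = 552 − 9(44.0625) = 155.4375.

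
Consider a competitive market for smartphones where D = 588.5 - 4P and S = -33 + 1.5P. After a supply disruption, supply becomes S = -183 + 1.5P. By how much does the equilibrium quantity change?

Original equilibrium: P* = 113, Q* = 136.5.
New equilibrium: 588.5 - 4P = -183 + 1.5P, so 771.5 = 5.5P and P' = 1543/11; Q' = 588.5 − 4(1543/11) = 603/22.
Change in quantity: 603/22 − 136.5 = -1200/11.

ΔQ = -1200/11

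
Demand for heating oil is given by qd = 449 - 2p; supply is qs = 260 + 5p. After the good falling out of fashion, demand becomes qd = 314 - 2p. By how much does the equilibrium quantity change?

Δq = -675/7

Original equilibrium: p* = 27, q* = 395.
New equilibrium: 314 - 2p = 260 + 5p, so 54 = 7p and p' = 54/7; q' = 314 − 2(54/7) = 2090/7.
Change in quantity: 2090/7 − 395 = -675/7.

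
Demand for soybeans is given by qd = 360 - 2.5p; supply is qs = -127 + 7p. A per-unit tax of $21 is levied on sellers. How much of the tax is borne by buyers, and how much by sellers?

Pre-tax equilibrium: p* = 974/19, q* = 4405/19.
Tax on sellers shifts supply to qs = -127 + 7(p − 21) = -274 + 7p.
360 - 2.5p = -274 + 7p gives buyer price pb = 1268/19; sellers receive ps = 1268/19 − 21 = 869/19.
New quantity: q = 360 − 2.5(1268/19) = 3670/19.
Buyer burden = 1268/19 − 974/19 = 294/19; seller burden = 974/19 − 869/19 = 105/19.

Buyers bear 294/19, sellers bear 105/19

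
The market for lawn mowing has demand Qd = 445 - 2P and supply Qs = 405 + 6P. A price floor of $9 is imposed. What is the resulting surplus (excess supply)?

Equilibrium price would be P* = 5, so the floor at 9 binds.
At P = 9: Qd = 427, Qs = 459.
Surplus = 459 − 427 = 32.

Surplus = 32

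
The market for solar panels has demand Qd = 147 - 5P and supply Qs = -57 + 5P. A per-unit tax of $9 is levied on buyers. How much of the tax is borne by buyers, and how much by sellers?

Buyers bear $4.5, sellers bear $4.5

Pre-tax equilibrium: P* = 20.4, Q* = 45.
Tax on buyers shifts demand to Qd = 147 − 5(P + 9) = 102 - 5P.
102 - 5P = -57 + 5P gives seller price Ps = 15.9; buyers pay Pb = 15.9 + 9 = 24.9.
New quantity: Q = 147 − 5(24.9) = 22.5.
Buyer burden = 24.9 − 20.4 = 4.5; seller burden = 20.4 − 15.9 = 4.5.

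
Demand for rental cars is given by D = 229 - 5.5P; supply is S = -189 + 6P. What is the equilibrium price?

P* = 836/23

Set D = S: 229 - 5.5P = -189 + 6P.
418 = 11.5P, so P* = 836/23.
Q* = 229 − 5.5(836/23) = 669/23.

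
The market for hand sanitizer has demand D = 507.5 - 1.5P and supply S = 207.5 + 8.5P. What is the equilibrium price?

P* = 30

Set D = S: 507.5 - 1.5P = 207.5 + 8.5P.
300 = 10P, so P* = 30.
Q* = 507.5 − 1.5(30) = 462.5.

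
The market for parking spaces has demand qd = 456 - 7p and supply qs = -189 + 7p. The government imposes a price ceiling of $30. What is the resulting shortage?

Equilibrium price would be p* = 645/14, so the ceiling at 30 binds.
At p = 30: qd = 456 − 7(30) = 246, qs = -189 + 7(30) = 21.
Shortage = 246 − 21 = 225.

Shortage = 225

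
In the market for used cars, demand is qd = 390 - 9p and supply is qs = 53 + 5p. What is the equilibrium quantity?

Set qd = qs: 390 - 9p = 53 + 5p.
337 = 14p, so p* = 337/14.
q* = 390 − 9(337/14) = 2427/14.

q* = 2427/14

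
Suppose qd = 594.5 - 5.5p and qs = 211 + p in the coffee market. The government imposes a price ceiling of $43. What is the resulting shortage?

Shortage = 104

Equilibrium price would be p* = 59, so the ceiling at 43 binds.
At p = 43: qd = 594.5 − 5.5(43) = 358, qs = 211 + 1(43) = 254.
Shortage = 358 − 254 = 104.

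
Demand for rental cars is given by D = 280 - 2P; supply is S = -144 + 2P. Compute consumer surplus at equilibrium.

Consumer surplus = 1156

Equilibrium: 280 - 2P = -144 + 2P gives P* = 106, Q* = 68.
Demand choke price (D = 0): P = 140.
CS = ½(140 − 106)(68) = 1156.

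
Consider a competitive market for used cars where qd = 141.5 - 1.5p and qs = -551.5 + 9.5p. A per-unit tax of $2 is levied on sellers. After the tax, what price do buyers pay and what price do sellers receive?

Buyers pay 712/11, sellers receive 690/11

Pre-tax equilibrium: p* = 63, q* = 47.
Tax on sellers shifts supply to qs = -551.5 + 9.5(p − 2) = -570.5 + 9.5p.
141.5 - 1.5p = -570.5 + 9.5p gives buyer price pb = 712/11; sellers receive ps = 712/11 − 2 = 690/11.
New quantity: q = 141.5 − 1.5(712/11) = 977/22.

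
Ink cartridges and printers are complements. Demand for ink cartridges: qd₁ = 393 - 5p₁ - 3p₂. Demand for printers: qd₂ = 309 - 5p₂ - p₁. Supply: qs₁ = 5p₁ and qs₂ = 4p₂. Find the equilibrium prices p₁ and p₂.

p₁ = 30, p₂ = 31

Market 1: 393 - 5p₁ - 3p₂ = 5p₁ → 10p₁ + 3p₂ = 393.
Market 2: 9p₂ + p₁ = 309.
Eliminating p₂: 9×(1) − 3×(2) gives 87p₁ = 2610, so p₁ = 30.
Back-substitute into (2): p₂ = (309 − 1×30) / 9 = 31.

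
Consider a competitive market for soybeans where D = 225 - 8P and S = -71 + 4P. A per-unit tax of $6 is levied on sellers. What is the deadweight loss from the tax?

Deadweight loss = 48

Pre-tax equilibrium: P* = 74/3, Q* = 83/3.
Tax on sellers shifts supply to S = -71 + 4(P − 6) = -95 + 4P.
225 - 8P = -95 + 4P gives buyer price Pb = 80/3; sellers receive Ps = 80/3 − 6 = 62/3.
New quantity: Q = 225 − 8(80/3) = 35/3.
DWL = ½ × 6 × (83/3 − 35/3) = 48.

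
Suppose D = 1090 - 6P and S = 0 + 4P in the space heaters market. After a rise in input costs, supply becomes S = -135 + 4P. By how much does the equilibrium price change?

Original equilibrium: P* = 109, Q* = 436.
New equilibrium: 1090 - 6P = -135 + 4P, so 1225 = 10P and P' = 122.5; Q' = 1090 − 6(122.5) = 355.
Change in price: 122.5 − 109 = 13.5.

ΔP = 13.5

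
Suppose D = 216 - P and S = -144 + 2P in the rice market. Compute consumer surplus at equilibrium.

Equilibrium: 216 - P = -144 + 2P gives P* = 120, Q* = 96.
Demand choke price (D = 0): P = 216.
CS = ½(216 − 120)(96) = 4608.

Consumer surplus = 4608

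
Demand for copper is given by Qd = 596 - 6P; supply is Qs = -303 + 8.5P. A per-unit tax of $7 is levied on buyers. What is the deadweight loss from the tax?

Deadweight loss = 2499/29

Pre-tax equilibrium: P* = 62, Q* = 224.
Tax on buyers shifts demand to Qd = 596 − 6(P + 7) = 554 - 6P.
554 - 6P = -303 + 8.5P gives seller price Ps = 1714/29; buyers pay Pb = 1714/29 + 7 = 1917/29.
New quantity: Q = 596 − 6(1917/29) = 5782/29.
DWL = ½ × 7 × (224 − 5782/29) = 2499/29.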